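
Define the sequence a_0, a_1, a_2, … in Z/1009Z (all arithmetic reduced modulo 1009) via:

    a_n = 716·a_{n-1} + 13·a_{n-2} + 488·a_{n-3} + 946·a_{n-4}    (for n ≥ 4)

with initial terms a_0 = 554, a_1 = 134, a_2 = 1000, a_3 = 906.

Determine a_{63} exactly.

379

a_4 = 716·906 + 13·1000 + 488·134 + 946·554 = 12
a_5 = 716·12 + 13·906 + 488·1000 + 946·134 = 473
a_6 = 716·473 + 13·12 + 488·906 + 946·1000 = 553
a_7 = 716·553 + 13·473 + 488·12 + 946·906 = 752
a_8 = 716·752 + 13·553 + 488·473 + 946·12 = 777
a_9 = 716·777 + 13·752 + 488·553 + 946·473 = 991
a_10 = 716·991 + 13·777 + 488·752 + 946·553 = 416
a_11 = 716·416 + 13·991 + 488·777 + 946·752 = 815
a_12 = 716·815 + 13·416 + 488·991 + 946·777 = 479
a_13 = 716·479 + 13·815 + 488·416 + 946·991 = 733
a_14 = 716·733 + 13·479 + 488·815 + 946·416 = 521
a_15 = 716·521 + 13·733 + 488·479 + 946·815 = 941
a_16 = 716·941 + 13·521 + 488·733 + 946·479 = 65
a_17 = 716·65 + 13·941 + 488·521 + 946·733 = 466
a_18 = 716·466 + 13·65 + 488·941 + 946·521 = 100
a_19 = 716·100 + 13·466 + 488·65 + 946·941 = 654
a_20 = 716·654 + 13·100 + 488·466 + 946·65 = 703
a_21 = 716·703 + 13·654 + 488·100 + 946·466 = 558
a_22 = 716·558 + 13·703 + 488·654 + 946·100 = 84
a_23 = 716·84 + 13·558 + 488·703 + 946·654 = 975
a_24 = 716·975 + 13·84 + 488·558 + 946·703 = 945
a_25 = 716·945 + 13·975 + 488·84 + 946·558 = 941
a_26 = 716·941 + 13·945 + 488·975 + 946·84 = 235
a_27 = 716·235 + 13·941 + 488·945 + 946·975 = 53
a_28 = 716·53 + 13·235 + 488·941 + 946·945 = 752
a_29 = 716·752 + 13·53 + 488·235 + 946·941 = 217
a_30 = 716·217 + 13·752 + 488·53 + 946·235 = 641
a_31 = 716·641 + 13·217 + 488·752 + 946·53 = 52
a_32 = 716·52 + 13·641 + 488·217 + 946·752 = 158
a_33 = 716·158 + 13·52 + 488·641 + 946·217 = 260
a_34 = 716·260 + 13·158 + 488·52 + 946·641 = 668
a_35 = 716·668 + 13·260 + 488·158 + 946·52 = 546
a_36 = 716·546 + 13·668 + 488·260 + 946·158 = 947
a_37 = 716·947 + 13·546 + 488·668 + 946·260 = 889
a_38 = 716·889 + 13·947 + 488·546 + 946·668 = 414
a_39 = 716·414 + 13·889 + 488·947 + 946·546 = 158
a_40 = 716·158 + 13·414 + 488·889 + 946·947 = 289
a_41 = 716·289 + 13·158 + 488·414 + 946·889 = 844
a_42 = 716·844 + 13·289 + 488·158 + 946·414 = 206
a_43 = 716·206 + 13·844 + 488·289 + 946·158 = 972
a_44 = 716·972 + 13·206 + 488·844 + 946·289 = 557
a_45 = 716·557 + 13·972 + 488·206 + 946·844 = 718
a_46 = 716·718 + 13·557 + 488·972 + 946·206 = 930
a_47 = 716·930 + 13·718 + 488·557 + 946·972 = 901
a_48 = 716·901 + 13·930 + 488·718 + 946·557 = 832
a_49 = 716·832 + 13·901 + 488·930 + 946·718 = 977
a_50 = 716·977 + 13·832 + 488·901 + 946·930 = 717
a_51 = 716·717 + 13·977 + 488·832 + 946·901 = 523
a_52 = 716·523 + 13·717 + 488·977 + 946·832 = 949
a_53 = 716·949 + 13·523 + 488·717 + 946·977 = 943
a_54 = 716·943 + 13·949 + 488·523 + 946·717 = 577
a_55 = 716·577 + 13·943 + 488·949 + 946·523 = 931
a_56 = 716·931 + 13·577 + 488·943 + 946·949 = 918
a_57 = 716·918 + 13·931 + 488·577 + 946·943 = 611
a_58 = 716·611 + 13·918 + 488·931 + 946·577 = 656
a_59 = 716·656 + 13·611 + 488·918 + 946·931 = 239
a_60 = 716·239 + 13·656 + 488·611 + 946·918 = 242
a_61 = 716·242 + 13·239 + 488·656 + 946·611 = 937
a_62 = 716·937 + 13·242 + 488·239 + 946·656 = 664
a_63 = 716·664 + 13·937 + 488·242 + 946·239 = 379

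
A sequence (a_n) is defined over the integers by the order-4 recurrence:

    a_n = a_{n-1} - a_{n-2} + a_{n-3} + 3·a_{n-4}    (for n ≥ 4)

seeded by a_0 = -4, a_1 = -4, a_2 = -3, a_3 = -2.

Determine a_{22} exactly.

a_4 = 1·-2 + -1·-3 + 1·-4 + 3·-4 = -15
a_5 = 1·-15 + -1·-2 + 1·-3 + 3·-4 = -28
a_6 = 1·-28 + -1·-15 + 1·-2 + 3·-3 = -24
a_7 = 1·-24 + -1·-28 + 1·-15 + 3·-2 = -17
a_8 = 1·-17 + -1·-24 + 1·-28 + 3·-15 = -66
a_9 = 1·-66 + -1·-17 + 1·-24 + 3·-28 = -157
a_10 = 1·-157 + -1·-66 + 1·-17 + 3·-24 = -180
a_11 = 1·-180 + -1·-157 + 1·-66 + 3·-17 = -140
a_12 = 1·-140 + -1·-180 + 1·-157 + 3·-66 = -315
a_13 = 1·-315 + -1·-140 + 1·-180 + 3·-157 = -826
a_14 = 1·-826 + -1·-315 + 1·-140 + 3·-180 = -1191
a_15 = 1·-1191 + -1·-826 + 1·-315 + 3·-140 = -1100
a_16 = 1·-1100 + -1·-1191 + 1·-826 + 3·-315 = -1680
a_17 = 1·-1680 + -1·-1100 + 1·-1191 + 3·-826 = -4249
a_18 = 1·-4249 + -1·-1680 + 1·-1100 + 3·-1191 = -7242
a_19 = 1·-7242 + -1·-4249 + 1·-1680 + 3·-1100 = -7973
a_20 = 1·-7973 + -1·-7242 + 1·-4249 + 3·-1680 = -10020
a_21 = 1·-10020 + -1·-7973 + 1·-7242 + 3·-4249 = -22036
a_22 = 1·-22036 + -1·-10020 + 1·-7973 + 3·-7242 = -41715

-41715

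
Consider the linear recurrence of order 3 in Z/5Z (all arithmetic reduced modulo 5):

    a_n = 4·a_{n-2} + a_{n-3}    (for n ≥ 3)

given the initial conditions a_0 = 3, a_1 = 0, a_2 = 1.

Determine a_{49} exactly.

a_3 = 0·1 + 4·0 + 1·3 = 3
a_4 = 0·3 + 4·1 + 1·0 = 4
a_5 = 0·4 + 4·3 + 1·1 = 3
a_6 = 0·3 + 4·4 + 1·3 = 4
a_7 = 0·4 + 4·3 + 1·4 = 1
a_8 = 0·1 + 4·4 + 1·3 = 4
a_9 = 0·4 + 4·1 + 1·4 = 3
a_10 = 0·3 + 4·4 + 1·1 = 2
a_11 = 0·2 + 4·3 + 1·4 = 1
a_12 = 0·1 + 4·2 + 1·3 = 1
a_13 = 0·1 + 4·1 + 1·2 = 1
a_14 = 0·1 + 4·1 + 1·1 = 0
a_15 = 0·0 + 4·1 + 1·1 = 0
a_16 = 0·0 + 4·0 + 1·1 = 1
a_17 = 0·1 + 4·0 + 1·0 = 0
a_18 = 0·0 + 4·1 + 1·0 = 4
a_19 = 0·4 + 4·0 + 1·1 = 1
a_20 = 0·1 + 4·4 + 1·0 = 1
a_21 = 0·1 + 4·1 + 1·4 = 3
a_22 = 0·3 + 4·1 + 1·1 = 0
a_23 = 0·0 + 4·3 + 1·1 = 3
a_24 = 0·3 + 4·0 + 1·3 = 3
a_25 = 0·3 + 4·3 + 1·0 = 2
a_26 = 0·2 + 4·3 + 1·3 = 0
a_27 = 0·0 + 4·2 + 1·3 = 1
a_28 = 0·1 + 4·0 + 1·2 = 2
a_29 = 0·2 + 4·1 + 1·0 = 4
a_30 = 0·4 + 4·2 + 1·1 = 4
a_31 = 0·4 + 4·4 + 1·2 = 3
a_32 = 0·3 + 4·4 + 1·4 = 0
a_33 = 0·0 + 4·3 + 1·4 = 1
a_34 = 0·1 + 4·0 + 1·3 = 3
a_35 = 0·3 + 4·1 + 1·0 = 4
a_36 = 0·4 + 4·3 + 1·1 = 3
a_37 = 0·3 + 4·4 + 1·3 = 4
a_38 = 0·4 + 4·3 + 1·4 = 1
a_39 = 0·1 + 4·4 + 1·3 = 4
a_40 = 0·4 + 4·1 + 1·4 = 3
a_41 = 0·3 + 4·4 + 1·1 = 2
a_42 = 0·2 + 4·3 + 1·4 = 1
a_43 = 0·1 + 4·2 + 1·3 = 1
a_44 = 0·1 + 4·1 + 1·2 = 1
a_45 = 0·1 + 4·1 + 1·1 = 0
a_46 = 0·0 + 4·1 + 1·1 = 0
a_47 = 0·0 + 4·0 + 1·1 = 1
a_48 = 0·1 + 4·0 + 1·0 = 0
a_49 = 0·0 + 4·1 + 1·0 = 4

4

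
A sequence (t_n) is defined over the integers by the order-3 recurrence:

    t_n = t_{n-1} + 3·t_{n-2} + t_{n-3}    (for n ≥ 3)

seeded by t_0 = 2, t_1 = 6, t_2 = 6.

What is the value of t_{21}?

173194502

t_3 = 1·6 + 3·6 + 1·2 = 26
t_4 = 1·26 + 3·6 + 1·6 = 50
t_5 = 1·50 + 3·26 + 1·6 = 134
t_6 = 1·134 + 3·50 + 1·26 = 310
t_7 = 1·310 + 3·134 + 1·50 = 762
t_8 = 1·762 + 3·310 + 1·134 = 1826
t_9 = 1·1826 + 3·762 + 1·310 = 4422
t_10 = 1·4422 + 3·1826 + 1·762 = 10662
t_11 = 1·10662 + 3·4422 + 1·1826 = 25754
t_12 = 1·25754 + 3·10662 + 1·4422 = 62162
t_13 = 1·62162 + 3·25754 + 1·10662 = 150086
t_14 = 1·150086 + 3·62162 + 1·25754 = 362326
t_15 = 1·362326 + 3·150086 + 1·62162 = 874746
t_16 = 1·874746 + 3·362326 + 1·150086 = 2111810
t_17 = 1·2111810 + 3·874746 + 1·362326 = 5098374
t_18 = 1·5098374 + 3·2111810 + 1·874746 = 12308550
t_19 = 1·12308550 + 3·5098374 + 1·2111810 = 29715482
t_20 = 1·29715482 + 3·12308550 + 1·5098374 = 71739506
t_21 = 1·71739506 + 3·29715482 + 1·12308550 = 173194502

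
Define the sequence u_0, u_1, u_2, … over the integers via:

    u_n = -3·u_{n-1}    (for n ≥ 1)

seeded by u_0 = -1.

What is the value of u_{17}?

u_1 = -3·-1 = 3
u_2 = -3·3 = -9
u_3 = -3·-9 = 27
u_4 = -3·27 = -81
u_5 = -3·-81 = 243
u_6 = -3·243 = -729
u_7 = -3·-729 = 2187
u_8 = -3·2187 = -6561
u_9 = -3·-6561 = 19683
u_10 = -3·19683 = -59049
u_11 = -3·-59049 = 177147
u_12 = -3·177147 = -531441
u_13 = -3·-531441 = 1594323
u_14 = -3·1594323 = -4782969
u_15 = -3·-4782969 = 14348907
u_16 = -3·14348907 = -43046721
u_17 = -3·-43046721 = 129140163

129140163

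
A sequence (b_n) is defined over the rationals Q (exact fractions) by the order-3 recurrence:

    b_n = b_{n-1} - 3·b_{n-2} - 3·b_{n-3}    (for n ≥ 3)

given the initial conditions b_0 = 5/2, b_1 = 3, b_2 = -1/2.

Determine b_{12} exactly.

19835/2

b_3 = 1·-1/2 + -3·3 + -3·5/2 = -17
b_4 = 1·-17 + -3·-1/2 + -3·3 = -49/2
b_5 = 1·-49/2 + -3·-17 + -3·-1/2 = 28
b_6 = 1·28 + -3·-49/2 + -3·-17 = 305/2
b_7 = 1·305/2 + -3·28 + -3·-49/2 = 142
b_8 = 1·142 + -3·305/2 + -3·28 = -799/2
b_9 = 1·-799/2 + -3·142 + -3·305/2 = -1283
b_10 = 1·-1283 + -3·-799/2 + -3·142 = -1021/2
b_11 = 1·-1021/2 + -3·-1283 + -3·-799/2 = 4537
b_12 = 1·4537 + -3·-1021/2 + -3·-1283 = 19835/2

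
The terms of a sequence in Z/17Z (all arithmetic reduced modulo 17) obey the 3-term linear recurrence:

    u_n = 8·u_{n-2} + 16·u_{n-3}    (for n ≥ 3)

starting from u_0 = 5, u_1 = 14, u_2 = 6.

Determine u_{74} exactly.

u_3 = 0·6 + 8·14 + 16·5 = 5
u_4 = 0·5 + 8·6 + 16·14 = 0
u_5 = 0·0 + 8·5 + 16·6 = 0
u_6 = 0·0 + 8·0 + 16·5 = 12
u_7 = 0·12 + 8·0 + 16·0 = 0
u_8 = 0·0 + 8·12 + 16·0 = 11
u_9 = 0·11 + 8·0 + 16·12 = 5
u_10 = 0·5 + 8·11 + 16·0 = 3
u_11 = 0·3 + 8·5 + 16·11 = 12
u_12 = 0·12 + 8·3 + 16·5 = 2
u_13 = 0·2 + 8·12 + 16·3 = 8
u_14 = 0·8 + 8·2 + 16·12 = 4
u_15 = 0·4 + 8·8 + 16·2 = 11
u_16 = 0·11 + 8·4 + 16·8 = 7
u_17 = 0·7 + 8·11 + 16·4 = 16
u_18 = 0·16 + 8·7 + 16·11 = 11
u_19 = 0·11 + 8·16 + 16·7 = 2
u_20 = 0·2 + 8·11 + 16·16 = 4
u_21 = 0·4 + 8·2 + 16·11 = 5
u_22 = 0·5 + 8·4 + 16·2 = 13
u_23 = 0·13 + 8·5 + 16·4 = 2
u_24 = 0·2 + 8·13 + 16·5 = 14
u_25 = 0·14 + 8·2 + 16·13 = 3
u_26 = 0·3 + 8·14 + 16·2 = 8
u_27 = 0·8 + 8·3 + 16·14 = 10
u_28 = 0·10 + 8·8 + 16·3 = 10
u_29 = 0·10 + 8·10 + 16·8 = 4
u_30 = 0·4 + 8·10 + 16·10 = 2
u_31 = 0·2 + 8·4 + 16·10 = 5
u_32 = 0·5 + 8·2 + 16·4 = 12
u_33 = 0·12 + 8·5 + 16·2 = 4
u_34 = 0·4 + 8·12 + 16·5 = 6
u_35 = 0·6 + 8·4 + 16·12 = 3
u_36 = 0·3 + 8·6 + 16·4 = 10
u_37 = 0·10 + 8·3 + 16·6 = 1
u_38 = 0·1 + 8·10 + 16·3 = 9
u_39 = 0·9 + 8·1 + 16·10 = 15
u_40 = 0·15 + 8·9 + 16·1 = 3
u_41 = 0·3 + 8·15 + 16·9 = 9
u_42 = 0·9 + 8·3 + 16·15 = 9
u_43 = 0·9 + 8·9 + 16·3 = 1
u_44 = 0·1 + 8·9 + 16·9 = 12
u_45 = 0·12 + 8·1 + 16·9 = 16
u_46 = 0·16 + 8·12 + 16·1 = 10
u_47 = 0·10 + 8·16 + 16·12 = 14
u_48 = 0·14 + 8·10 + 16·16 = 13
u_49 = 0·13 + 8·14 + 16·10 = 0
u_50 = 0·0 + 8·13 + 16·14 = 5
u_51 = 0·5 + 8·0 + 16·13 = 4
u_52 = 0·4 + 8·5 + 16·0 = 6
u_53 = 0·6 + 8·4 + 16·5 = 10
u_54 = 0·10 + 8·6 + 16·4 = 10
u_55 = 0·10 + 8·10 + 16·6 = 6
u_56 = 0·6 + 8·10 + 16·10 = 2
u_57 = 0·2 + 8·6 + 16·10 = 4
u_58 = 0·4 + 8·2 + 16·6 = 10
u_59 = 0·10 + 8·4 + 16·2 = 13
u_60 = 0·13 + 8·10 + 16·4 = 8
u_61 = 0·8 + 8·13 + 16·10 = 9
u_62 = 0·9 + 8·8 + 16·13 = 0
u_63 = 0·0 + 8·9 + 16·8 = 13
u_64 = 0·13 + 8·0 + 16·9 = 8
u_65 = 0·8 + 8·13 + 16·0 = 2
u_66 = 0·2 + 8·8 + 16·13 = 0
u_67 = 0·0 + 8·2 + 16·8 = 8
u_68 = 0·8 + 8·0 + 16·2 = 15
u_69 = 0·15 + 8·8 + 16·0 = 13
u_70 = 0·13 + 8·15 + 16·8 = 10
u_71 = 0·10 + 8·13 + 16·15 = 4
u_72 = 0·4 + 8·10 + 16·13 = 16
u_73 = 0·16 + 8·4 + 16·10 = 5
u_74 = 0·5 + 8·16 + 16·4 = 5

5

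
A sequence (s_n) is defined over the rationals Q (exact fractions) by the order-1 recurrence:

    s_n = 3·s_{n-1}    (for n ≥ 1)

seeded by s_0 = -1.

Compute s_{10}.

s_1 = 3·-1 = -3
s_2 = 3·-3 = -9
s_3 = 3·-9 = -27
s_4 = 3·-27 = -81
s_5 = 3·-81 = -243
s_6 = 3·-243 = -729
s_7 = 3·-729 = -2187
s_8 = 3·-2187 = -6561
s_9 = 3·-6561 = -19683
s_10 = 3·-19683 = -59049

-59049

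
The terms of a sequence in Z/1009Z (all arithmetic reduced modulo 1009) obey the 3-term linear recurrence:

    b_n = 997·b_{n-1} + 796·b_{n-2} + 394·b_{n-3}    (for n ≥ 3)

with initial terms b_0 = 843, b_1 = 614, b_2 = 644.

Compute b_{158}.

446

b_3 = 997·644 + 796·614 + 394·843 = 913
b_4 = 997·913 + 796·644 + 394·614 = 960
b_5 = 997·960 + 796·913 + 394·644 = 324
b_6 = 997·324 + 796·960 + 394·913 = 4
b_7 = 997·4 + 796·324 + 394·960 = 426
b_8 = 997·426 + 796·4 + 394·324 = 612
Continuing the recurrence:
  b_9 = 358;  b_10 = 904;  b_11 = 658;  b_12 = 135;  b_13 = 494;  b_14 = 571
  b_15 = 647;  b_16 = 673;  b_17 = 385;  b_18 = 1004;  b_19 = 588;  b_20 = 403
  b_21 = 129;  b_22 = 1007;  b_23 = 159;  b_24 = 912;  b_25 = 815;  b_26 = 879
  b_27 = 628;  b_28 = 222;  b_29 = 26;  b_30 = 52;  b_31 = 586;  b_32 = 208
  b_33 = 128;  b_34 = 397;  b_35 = 483;  b_36 = 435;  b_37 = 896;  b_38 = 121
  b_39 = 279;  b_40 = 14;  b_41 = 187;  b_42 = 773;  b_43 = 805;  b_44 = 269
  b_45 = 717;  b_46 = 28;  b_47 = 352;  b_48 = 889;  b_49 = 54;  b_50 = 142
  b_51 = 54;  b_52 = 472;  b_53 = 440;  b_54 = 216;  b_55 = 864;  b_56 = 949
  b_57 = 674;  b_58 = 30;  b_59 = 941;  b_60 = 669;  b_61 = 114;  b_62 = 873
  b_63 = 794;  b_64 = 789;  b_65 = 905;  b_66 = 731;  b_67 = 357;  b_68 = 837
  b_69 = 129;  b_70 = 180;  b_71 = 468;  b_72 = 816;  b_73 = 795;  b_74 = 35
  b_75 = 399;  b_76 = 305;  b_77 = 818;  b_78 = 696;  b_79 = 142;  b_80 = 810
  b_81 = 170;  b_82 = 440;  b_83 = 175;  b_84 = 421;  b_85 = 872;  b_86 = 92
  b_87 = 223;  b_88 = 434;  b_89 = 694;  b_90 = 209;  b_91 = 486;  b_92 = 98
  b_93 = 859;  b_94 = 880;  b_95 = 471;  b_96 = 58;  b_97 = 514;  b_98 = 567
  b_99 = 403;  b_100 = 225;  b_101 = 662;  b_102 = 1004;  b_103 = 172;  b_104 = 516
  b_105 = 607;  b_106 = 17;  b_107 = 152;  b_108 = 634;  b_109 = 11;  b_110 = 389
  b_111 = 625;  b_112 = 751;  b_113 = 30;  b_114 = 162;  b_115 = 1004;  b_116 = 581
  b_117 = 408;  b_118 = 551;  b_119 = 192;  b_120 = 725;  b_121 = 4;  b_122 = 886
  b_123 = 727;  b_124 = 889;  b_125 = 936;  b_126 = 84;  b_127 = 558;  b_128 = 127
  b_129 = 501;  b_130 = 124;  b_131 = 359;  b_132 = 189;  b_133 = 391;  b_134 = 642
  b_135 = 632;  b_136 = 643;  b_137 = 635;  b_138 = 502;  b_139 = 64;  b_140 = 227
  b_141 = 821;  b_142 = 310;  b_143 = 646;  b_144 = 469;  b_145 = 103;  b_146 = 23
  b_147 = 122;  b_148 = 922;  b_149 = 264;  b_150 = 873;  b_151 = 923;  b_152 = 828
  b_153 = 203;  b_154 = 215;  b_155 = 920;  b_156 = 949
b_157 = 997·949 + 796·920 + 394·215 = 460
b_158 = 997·460 + 796·949 + 394·920 = 446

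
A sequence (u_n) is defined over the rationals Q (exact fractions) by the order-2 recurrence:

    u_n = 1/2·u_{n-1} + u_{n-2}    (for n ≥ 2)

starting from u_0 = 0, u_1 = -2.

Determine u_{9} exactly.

u_2 = 1/2·-2 + 1·0 = -1
u_3 = 1/2·-1 + 1·-2 = -5/2
u_4 = 1/2·-5/2 + 1·-1 = -9/4
u_5 = 1/2·-9/4 + 1·-5/2 = -29/8
u_6 = 1/2·-29/8 + 1·-9/4 = -65/16
u_7 = 1/2·-65/16 + 1·-29/8 = -181/32
u_8 = 1/2·-181/32 + 1·-65/16 = -441/64
u_9 = 1/2·-441/64 + 1·-181/32 = -1165/128

-1165/128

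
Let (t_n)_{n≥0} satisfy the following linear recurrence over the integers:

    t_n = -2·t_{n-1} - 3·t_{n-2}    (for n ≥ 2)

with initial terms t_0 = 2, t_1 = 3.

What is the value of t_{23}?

t_2 = -2·3 + -3·2 = -12
t_3 = -2·-12 + -3·3 = 15
t_4 = -2·15 + -3·-12 = 6
t_5 = -2·6 + -3·15 = -57
t_6 = -2·-57 + -3·6 = 96
t_7 = -2·96 + -3·-57 = -21
t_8 = -2·-21 + -3·96 = -246
t_9 = -2·-246 + -3·-21 = 555
t_10 = -2·555 + -3·-246 = -372
t_11 = -2·-372 + -3·555 = -921
t_12 = -2·-921 + -3·-372 = 2958
t_13 = -2·2958 + -3·-921 = -3153
t_14 = -2·-3153 + -3·2958 = -2568
t_15 = -2·-2568 + -3·-3153 = 14595
t_16 = -2·14595 + -3·-2568 = -21486
t_17 = -2·-21486 + -3·14595 = -813
t_18 = -2·-813 + -3·-21486 = 66084
t_19 = -2·66084 + -3·-813 = -129729
t_20 = -2·-129729 + -3·66084 = 61206
t_21 = -2·61206 + -3·-129729 = 266775
t_22 = -2·266775 + -3·61206 = -717168
t_23 = -2·-717168 + -3·266775 = 634011

634011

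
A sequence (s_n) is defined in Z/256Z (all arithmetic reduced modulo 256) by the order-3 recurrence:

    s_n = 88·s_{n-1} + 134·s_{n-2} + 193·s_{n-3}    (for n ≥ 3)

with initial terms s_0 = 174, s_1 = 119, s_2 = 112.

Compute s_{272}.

s_3 = 88·112 + 134·119 + 193·174 = 248
s_4 = 88·248 + 134·112 + 193·119 = 151
s_5 = 88·151 + 134·248 + 193·112 = 40
s_6 = 88·40 + 134·151 + 193·248 = 194
s_7 = 88·194 + 134·40 + 193·151 = 119
s_8 = 88·119 + 134·194 + 193·40 = 156
Continuing the recurrence:
  s_9 = 44;  s_10 = 127;  s_11 = 76;  s_12 = 198;  s_13 = 151;  s_14 = 216
  s_15 = 144;  s_16 = 103;  s_17 = 160;  s_18 = 122;  s_19 = 87;  s_20 = 100
  s_21 = 228;  s_22 = 79;  s_23 = 228;  s_24 = 158;  s_25 = 55;  s_26 = 128
  s_27 = 232;  s_28 = 55;  s_29 = 216;  s_30 = 242;  s_31 = 183;  s_32 = 108
  s_33 = 92;  s_34 = 31;  s_35 = 60;  s_36 = 54;  s_37 = 87;  s_38 = 104
  s_39 = 0;  s_40 = 7;  s_41 = 208;  s_42 = 42;  s_43 = 151;  s_44 = 180
  s_45 = 148;  s_46 = 239;  s_47 = 84;  s_48 = 142;  s_49 = 247;  s_50 = 144
  s_51 = 216;  s_52 = 215;  s_53 = 136;  s_54 = 34;  s_55 = 247;  s_56 = 60
  s_57 = 140;  s_58 = 191;  s_59 = 44;  s_60 = 166;  s_61 = 23;  s_62 = 248
  s_63 = 112;  s_64 = 167;  s_65 = 0;  s_66 = 218;  s_67 = 215;  s_68 = 4
  s_69 = 68;  s_70 = 143;  s_71 = 196;  s_72 = 126;  s_73 = 183;  s_74 = 160
  s_75 = 200;  s_76 = 119;  s_77 = 56;  s_78 = 82;  s_79 = 55;  s_80 = 12
  s_81 = 188;  s_82 = 95;  s_83 = 28;  s_84 = 22;  s_85 = 215;  s_86 = 136
  s_87 = 224;  s_88 = 71;  s_89 = 48;  s_90 = 138;  s_91 = 23;  s_92 = 84
  s_93 = 244;  s_94 = 47;  s_95 = 52;  s_96 = 110;  s_97 = 119;  s_98 = 176
  s_99 = 184;  s_100 = 23;  s_101 = 232;  s_102 = 130;  s_103 = 119;  s_104 = 220
  s_105 = 236;  s_106 = 255;  s_107 = 12;  s_108 = 134;  s_109 = 151;  s_110 = 24
  s_111 = 80;  s_112 = 231;  s_113 = 96;  s_114 = 58;  s_115 = 87;  s_116 = 164
  s_117 = 164;  s_118 = 207;  s_119 = 164;  s_120 = 94;  s_121 = 55;  s_122 = 192
  s_123 = 168;  s_124 = 183;  s_125 = 152;  s_126 = 178;  s_127 = 183;  s_128 = 172
  s_129 = 28;  s_130 = 159;  s_131 = 252;  s_132 = 246;  s_133 = 87;  s_134 = 168
  s_135 = 192;  s_136 = 135;  s_137 = 144;  s_138 = 234;  s_139 = 151;  s_140 = 244
  s_141 = 84;  s_142 = 111;  s_143 = 20;  s_144 = 78;  s_145 = 247;  s_146 = 208
  s_147 = 152;  s_148 = 87;  s_149 = 72;  s_150 = 226;  s_151 = 247;  s_152 = 124
  s_153 = 76;  s_154 = 63;  s_155 = 236;  s_156 = 102;  s_157 = 23;  s_158 = 56
  s_159 = 48;  s_160 = 39;  s_161 = 192;  s_162 = 154;  s_163 = 215;  s_164 = 68
  s_165 = 4;  s_166 = 15;  s_167 = 132;  s_168 = 62;  s_169 = 183;  s_170 = 224
  s_171 = 136;  s_172 = 247;  s_173 = 248;  s_174 = 18;  s_175 = 55;  s_176 = 76
  s_177 = 124;  s_178 = 223;  s_179 = 220;  s_180 = 214;  s_181 = 215;  s_182 = 200
  s_183 = 160;  s_184 = 199;  s_185 = 240;  s_186 = 74;  s_187 = 23;  s_188 = 148
  s_189 = 180;  s_190 = 175;  s_191 = 244;  s_192 = 46;  s_193 = 119;  s_194 = 240
  s_195 = 120;  s_196 = 151;  s_197 = 168;  s_198 = 66;  s_199 = 119;  s_200 = 28
  s_201 = 172;  s_202 = 127;  s_203 = 204;  s_204 = 70;  s_205 = 151;  s_206 = 88
  s_207 = 16;  s_208 = 103;  s_209 = 32;  s_210 = 250;  s_211 = 87;  s_212 = 228
  s_213 = 100;  s_214 = 79;  s_215 = 100;  s_216 = 30;  s_217 = 55;  s_218 = 0
  s_219 = 104;  s_220 = 55;  s_221 = 88;  s_222 = 114;  s_223 = 183;  s_224 = 236
  s_225 = 220;  s_226 = 31;  s_227 = 188;  s_228 = 182;  s_229 = 87;  s_230 = 232
  s_231 = 128;  s_232 = 7;  s_233 = 80;  s_234 = 170;  s_235 = 151;  s_236 = 52
  s_237 = 20;  s_238 = 239;  s_239 = 212;  s_240 = 14;  s_241 = 247;  s_242 = 16
  s_243 = 88;  s_244 = 215;  s_245 = 8;  s_246 = 162;  s_247 = 247;  s_248 = 188
  s_249 = 12;  s_250 = 191;  s_251 = 172;  s_252 = 38;  s_253 = 23;  s_254 = 120
  s_255 = 240;  s_256 = 167;  s_257 = 128;  s_258 = 90;  s_259 = 215;  s_260 = 132
  s_261 = 196;  s_262 = 143;  s_263 = 68;  s_264 = 254;  s_265 = 183;  s_266 = 32
  s_267 = 72;  s_268 = 119;  s_269 = 184;  s_270 = 210
s_271 = 88·210 + 134·184 + 193·119 = 55
s_272 = 88·55 + 134·210 + 193·184 = 140

140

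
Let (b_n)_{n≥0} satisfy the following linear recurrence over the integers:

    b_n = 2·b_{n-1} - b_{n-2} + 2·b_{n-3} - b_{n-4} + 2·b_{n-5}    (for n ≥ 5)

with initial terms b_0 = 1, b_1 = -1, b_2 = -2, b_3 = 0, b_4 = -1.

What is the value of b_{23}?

-798915

b_5 = 2·-1 + -1·0 + 2·-2 + -1·-1 + 2·1 = -3
b_6 = 2·-3 + -1·-1 + 2·0 + -1·-2 + 2·-1 = -5
b_7 = 2·-5 + -1·-3 + 2·-1 + -1·0 + 2·-2 = -13
b_8 = 2·-13 + -1·-5 + 2·-3 + -1·-1 + 2·0 = -26
b_9 = 2·-26 + -1·-13 + 2·-5 + -1·-3 + 2·-1 = -48
b_10 = 2·-48 + -1·-26 + 2·-13 + -1·-5 + 2·-3 = -97
b_11 = 2·-97 + -1·-48 + 2·-26 + -1·-13 + 2·-5 = -195
b_12 = 2·-195 + -1·-97 + 2·-48 + -1·-26 + 2·-13 = -389
b_13 = 2·-389 + -1·-195 + 2·-97 + -1·-48 + 2·-26 = -781
b_14 = 2·-781 + -1·-389 + 2·-195 + -1·-97 + 2·-48 = -1562
b_15 = 2·-1562 + -1·-781 + 2·-389 + -1·-195 + 2·-97 = -3120
b_16 = 2·-3120 + -1·-1562 + 2·-781 + -1·-389 + 2·-195 = -6241
b_17 = 2·-6241 + -1·-3120 + 2·-1562 + -1·-781 + 2·-389 = -12483
b_18 = 2·-12483 + -1·-6241 + 2·-3120 + -1·-1562 + 2·-781 = -24965
b_19 = 2·-24965 + -1·-12483 + 2·-6241 + -1·-3120 + 2·-1562 = -49933
b_20 = 2·-49933 + -1·-24965 + 2·-12483 + -1·-6241 + 2·-3120 = -99866
b_21 = 2·-99866 + -1·-49933 + 2·-24965 + -1·-12483 + 2·-6241 = -199728
b_22 = 2·-199728 + -1·-99866 + 2·-49933 + -1·-24965 + 2·-12483 = -399457
b_23 = 2·-399457 + -1·-199728 + 2·-99866 + -1·-49933 + 2·-24965 = -798915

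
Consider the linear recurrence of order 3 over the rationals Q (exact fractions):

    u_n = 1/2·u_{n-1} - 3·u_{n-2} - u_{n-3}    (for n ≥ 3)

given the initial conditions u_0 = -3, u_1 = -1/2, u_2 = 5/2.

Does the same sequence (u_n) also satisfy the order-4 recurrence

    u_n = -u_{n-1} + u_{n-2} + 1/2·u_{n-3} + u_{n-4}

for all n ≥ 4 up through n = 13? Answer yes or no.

no

Terms u_0..u_13: -3, -1/2, 5/2, 23/4, -33/8, -349/16, -137/32, 4315/64, 8751/128, -41933/256, -181465/512, 251723/1024, 2764767/2048, 1195811/4096
n=4: candidate gives -13/2, actual u_4 = -33/8 ✗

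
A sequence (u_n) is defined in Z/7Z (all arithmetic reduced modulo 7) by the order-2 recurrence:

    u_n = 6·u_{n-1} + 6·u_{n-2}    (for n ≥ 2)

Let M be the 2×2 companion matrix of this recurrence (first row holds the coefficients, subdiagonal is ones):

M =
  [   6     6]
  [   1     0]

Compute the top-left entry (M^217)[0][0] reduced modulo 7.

6

(M^217)[0][0] is the top entry after applying M 217 times to the unit state (1, 0). Equivalently it is h_{218} for the auxiliary sequence (h_n) obeying the same recurrence with h_1 = 1 and h_i = 0 for 0 ≤ i < 1:
h_2 = 6·1 + 6·0 = 6
h_3 = 6·6 + 6·1 = 0
h_4 = 6·0 + 6·6 = 1
(h_3, h_4) = (0, 1) = (h_0, h_1), so the sequence has period 3.
218 ≡ 2 (mod 3), hence h_218 = h_2 = 6.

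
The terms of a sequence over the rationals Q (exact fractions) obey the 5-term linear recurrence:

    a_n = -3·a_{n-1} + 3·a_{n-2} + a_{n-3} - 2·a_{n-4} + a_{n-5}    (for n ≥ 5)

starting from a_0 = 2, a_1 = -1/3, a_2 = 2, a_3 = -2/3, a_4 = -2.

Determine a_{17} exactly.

a_5 = -3·-2 + 3·-2/3 + 1·2 + -2·-1/3 + 1·2 = 26/3
a_6 = -3·26/3 + 3·-2 + 1·-2/3 + -2·2 + 1·-1/3 = -37
a_7 = -3·-37 + 3·26/3 + 1·-2 + -2·-2/3 + 1·2 = 415/3
a_8 = -3·415/3 + 3·-37 + 1·26/3 + -2·-2 + 1·-2/3 = -514
a_9 = -3·-514 + 3·415/3 + 1·-37 + -2·26/3 + 1·-2 = 5702/3
a_10 = -3·5702/3 + 3·-514 + 1·415/3 + -2·-37 + 1·26/3 = -7023
a_11 = -3·-7023 + 3·5702/3 + 1·-514 + -2·415/3 + 1·-37 = 77830/3
a_12 = -3·77830/3 + 3·-7023 + 1·5702/3 + -2·-514 + 1·415/3 = -95832
a_13 = -3·-95832 + 3·77830/3 + 1·-7023 + -2·5702/3 + 1·-514 = 1061963/3
a_14 = -3·1061963/3 + 3·-95832 + 1·77830/3 + -2·-7023 + 1·5702/3 = -1307569
a_15 = -3·-1307569 + 3·1061963/3 + 1·-95832 + -2·77830/3 + 1·-7023 = 14489785/3
a_16 = -3·14489785/3 + 3·-1307569 + 1·1061963/3 + -2·-95832 + 1·77830/3 = -17840897
a_17 = -3·-17840897 + 3·14489785/3 + 1·-1307569 + -2·1061963/3 + 1·-95832 = 197703299/3

197703299/3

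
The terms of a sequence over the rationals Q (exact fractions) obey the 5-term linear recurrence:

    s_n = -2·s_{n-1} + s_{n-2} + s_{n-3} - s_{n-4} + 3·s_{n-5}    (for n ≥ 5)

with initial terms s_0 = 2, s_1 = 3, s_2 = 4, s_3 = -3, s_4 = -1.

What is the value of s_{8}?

s_5 = -2·-1 + 1·-3 + 1·4 + -1·3 + 3·2 = 6
s_6 = -2·6 + 1·-1 + 1·-3 + -1·4 + 3·3 = -11
s_7 = -2·-11 + 1·6 + 1·-1 + -1·-3 + 3·4 = 42
s_8 = -2·42 + 1·-11 + 1·6 + -1·-1 + 3·-3 = -97

-97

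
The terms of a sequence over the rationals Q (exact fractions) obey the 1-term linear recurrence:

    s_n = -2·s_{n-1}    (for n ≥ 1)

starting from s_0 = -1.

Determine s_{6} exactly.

s_1 = -2·-1 = 2
s_2 = -2·2 = -4
s_3 = -2·-4 = 8
s_4 = -2·8 = -16
s_5 = -2·-16 = 32
s_6 = -2·32 = -64

-64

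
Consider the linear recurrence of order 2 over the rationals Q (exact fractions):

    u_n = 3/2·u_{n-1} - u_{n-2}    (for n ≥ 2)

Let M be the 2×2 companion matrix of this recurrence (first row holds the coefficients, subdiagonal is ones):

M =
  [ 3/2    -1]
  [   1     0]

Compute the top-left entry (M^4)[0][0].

-11/16

(M^4)[0][0] is the top entry after applying M 4 times to the unit state (1, 0). Equivalently it is h_{5} for the auxiliary sequence (h_n) obeying the same recurrence with h_1 = 1 and h_i = 0 for 0 ≤ i < 1:
h_2 = 3/2·1 + -1·0 = 3/2
h_3 = 3/2·3/2 + -1·1 = 5/4
h_4 = 3/2·5/4 + -1·3/2 = 3/8
h_5 = 3/2·3/8 + -1·5/4 = -11/16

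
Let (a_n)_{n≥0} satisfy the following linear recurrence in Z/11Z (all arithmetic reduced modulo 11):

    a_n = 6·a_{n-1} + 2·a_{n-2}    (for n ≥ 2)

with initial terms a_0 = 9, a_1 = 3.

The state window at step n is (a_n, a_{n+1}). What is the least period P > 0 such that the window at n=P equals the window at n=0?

n=0: window = (9, 3)
n=1: window = (3, 3)
n=2: window = (3, 2)
n=3: window = (2, 7)
n=4: window = (7, 2)
n=5: window = (2, 4)
n=6: window = (4, 6)
n=7: window = (6, 0)
n=8: window = (0, 1)
n=9: window = (1, 6)
n=10: window = (6, 5)
n=11: window = (5, 9)
n=12: window = (9, 9)
n=13: window = (9, 6)
n=14: window = (6, 10)
n=15: window = (10, 6)
n=16: window = (6, 1)
n=17: window = (1, 7)
n=18: window = (7, 0)
n=19: window = (0, 3)
n=20: window = (3, 7)
n=21: window = (7, 4)
n=22: window = (4, 5)
n=23: window = (5, 5)
n=24: window = (5, 7)
n=25: window = (7, 8)
n=26: window = (8, 7)
n=27: window = (7, 3)
n=28: window = (3, 10)
n=29: window = (10, 0)
n=30: window = (0, 9)
n=31: window = (9, 10)
n=32: window = (10, 1)
n=33: window = (1, 4)
n=34: window = (4, 4)
n=35: window = (4, 10)
n=36: window = (10, 2)
n=37: window = (2, 10)
n=38: window = (10, 9)
n=39: window = (9, 8)
n=40: window = (8, 0)
…
n=53: window = (4, 2)
n=54: window = (2, 9)
n=55: window = (9, 3)
window at n=55 equals window at n=0 → period = 55

55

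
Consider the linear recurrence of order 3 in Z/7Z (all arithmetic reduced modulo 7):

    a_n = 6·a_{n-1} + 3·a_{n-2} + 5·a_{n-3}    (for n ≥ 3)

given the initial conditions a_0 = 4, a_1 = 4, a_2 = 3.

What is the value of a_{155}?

3

a_3 = 6·3 + 3·4 + 5·4 = 1
a_4 = 6·1 + 3·3 + 5·4 = 0
a_5 = 6·0 + 3·1 + 5·3 = 4
a_6 = 6·4 + 3·0 + 5·1 = 1
a_7 = 6·1 + 3·4 + 5·0 = 4
a_8 = 6·4 + 3·1 + 5·4 = 5
a_9 = 6·5 + 3·4 + 5·1 = 5
a_10 = 6·5 + 3·5 + 5·4 = 2
a_11 = 6·2 + 3·5 + 5·5 = 3
a_12 = 6·3 + 3·2 + 5·5 = 0
a_13 = 6·0 + 3·3 + 5·2 = 5
a_14 = 6·5 + 3·0 + 5·3 = 3
a_15 = 6·3 + 3·5 + 5·0 = 5
a_16 = 6·5 + 3·3 + 5·5 = 1
a_17 = 6·1 + 3·5 + 5·3 = 1
a_18 = 6·1 + 3·1 + 5·5 = 6
a_19 = 6·6 + 3·1 + 5·1 = 2
a_20 = 6·2 + 3·6 + 5·1 = 0
a_21 = 6·0 + 3·2 + 5·6 = 1
a_22 = 6·1 + 3·0 + 5·2 = 2
a_23 = 6·2 + 3·1 + 5·0 = 1
a_24 = 6·1 + 3·2 + 5·1 = 3
a_25 = 6·3 + 3·1 + 5·2 = 3
a_26 = 6·3 + 3·3 + 5·1 = 4
a_27 = 6·4 + 3·3 + 5·3 = 6
a_28 = 6·6 + 3·4 + 5·3 = 0
a_29 = 6·0 + 3·6 + 5·4 = 3
a_30 = 6·3 + 3·0 + 5·6 = 6
a_31 = 6·6 + 3·3 + 5·0 = 3
a_32 = 6·3 + 3·6 + 5·3 = 2
a_33 = 6·2 + 3·3 + 5·6 = 2
a_34 = 6·2 + 3·2 + 5·3 = 5
a_35 = 6·5 + 3·2 + 5·2 = 4
a_36 = 6·4 + 3·5 + 5·2 = 0
a_37 = 6·0 + 3·4 + 5·5 = 2
a_38 = 6·2 + 3·0 + 5·4 = 4
a_39 = 6·4 + 3·2 + 5·0 = 2
a_40 = 6·2 + 3·4 + 5·2 = 6
a_41 = 6·6 + 3·2 + 5·4 = 6
a_42 = 6·6 + 3·6 + 5·2 = 1
a_43 = 6·1 + 3·6 + 5·6 = 5
a_44 = 6·5 + 3·1 + 5·6 = 0
a_45 = 6·0 + 3·5 + 5·1 = 6
a_46 = 6·6 + 3·0 + 5·5 = 5
a_47 = 6·5 + 3·6 + 5·0 = 6
a_48 = 6·6 + 3·5 + 5·6 = 4
a_49 = 6·4 + 3·6 + 5·5 = 4
a_50 = 6·4 + 3·4 + 5·6 = 3
(a_48, a_49, a_50) = (4, 4, 3) = (a_0, a_1, a_2), so the sequence has period 48.
155 ≡ 11 (mod 48), hence a_155 = a_11 = 3.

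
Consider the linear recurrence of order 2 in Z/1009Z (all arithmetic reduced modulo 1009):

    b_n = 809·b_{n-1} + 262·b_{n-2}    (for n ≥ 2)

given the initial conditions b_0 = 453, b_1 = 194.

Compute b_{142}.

b_2 = 809·194 + 262·453 = 175
b_3 = 809·175 + 262·194 = 693
b_4 = 809·693 + 262·175 = 78
b_5 = 809·78 + 262·693 = 490
b_6 = 809·490 + 262·78 = 129
b_7 = 809·129 + 262·490 = 671
b_8 = 809·671 + 262·129 = 498
b_9 = 809·498 + 262·671 = 527
b_10 = 809·527 + 262·498 = 860
b_11 = 809·860 + 262·527 = 380
b_12 = 809·380 + 262·860 = 997
b_13 = 809·997 + 262·380 = 51
b_14 = 809·51 + 262·997 = 782
b_15 = 809·782 + 262·51 = 240
b_16 = 809·240 + 262·782 = 489
b_17 = 809·489 + 262·240 = 395
b_18 = 809·395 + 262·489 = 686
b_19 = 809·686 + 262·395 = 596
b_20 = 809·596 + 262·686 = 1001
b_21 = 809·1001 + 262·596 = 348
b_22 = 809·348 + 262·1001 = 952
b_23 = 809·952 + 262·348 = 667
b_24 = 809·667 + 262·952 = 998
b_25 = 809·998 + 262·667 = 379
b_26 = 809·379 + 262·998 = 20
b_27 = 809·20 + 262·379 = 452
b_28 = 809·452 + 262·20 = 605
b_29 = 809·605 + 262·452 = 451
b_30 = 809·451 + 262·605 = 707
b_31 = 809·707 + 262·451 = 978
b_32 = 809·978 + 262·707 = 733
b_33 = 809·733 + 262·978 = 664
b_34 = 809·664 + 262·733 = 724
b_35 = 809·724 + 262·664 = 916
b_36 = 809·916 + 262·724 = 434
b_37 = 809·434 + 262·916 = 833
b_38 = 809·833 + 262·434 = 585
b_39 = 809·585 + 262·833 = 346
b_40 = 809·346 + 262·585 = 323
b_41 = 809·323 + 262·346 = 827
b_42 = 809·827 + 262·323 = 955
b_43 = 809·955 + 262·827 = 449
b_44 = 809·449 + 262·955 = 988
b_45 = 809·988 + 262·449 = 758
b_46 = 809·758 + 262·988 = 302
b_47 = 809·302 + 262·758 = 972
b_48 = 809·972 + 262·302 = 759
b_49 = 809·759 + 262·972 = 955
b_50 = 809·955 + 262·759 = 795
b_51 = 809·795 + 262·955 = 400
b_52 = 809·400 + 262·795 = 147
b_53 = 809·147 + 262·400 = 734
b_54 = 809·734 + 262·147 = 686
b_55 = 809·686 + 262·734 = 622
b_56 = 809·622 + 262·686 = 846
b_57 = 809·846 + 262·622 = 827
b_58 = 809·827 + 262·846 = 757
b_59 = 809·757 + 262·827 = 698
b_60 = 809·698 + 262·757 = 212
b_61 = 809·212 + 262·698 = 225
b_62 = 809·225 + 262·212 = 454
b_63 = 809·454 + 262·225 = 438
b_64 = 809·438 + 262·454 = 69
b_65 = 809·69 + 262·438 = 56
b_66 = 809·56 + 262·69 = 824
b_67 = 809·824 + 262·56 = 213
b_68 = 809·213 + 262·824 = 749
b_69 = 809·749 + 262·213 = 852
b_70 = 809·852 + 262·749 = 613
b_71 = 809·613 + 262·852 = 733
b_72 = 809·733 + 262·613 = 889
b_73 = 809·889 + 262·733 = 120
b_74 = 809·120 + 262·889 = 55
b_75 = 809·55 + 262·120 = 260
b_76 = 809·260 + 262·55 = 752
b_77 = 809·752 + 262·260 = 458
b_78 = 809·458 + 262·752 = 488
b_79 = 809·488 + 262·458 = 198
b_80 = 809·198 + 262·488 = 473
b_81 = 809·473 + 262·198 = 663
b_82 = 809·663 + 262·473 = 407
b_83 = 809·407 + 262·663 = 487
b_84 = 809·487 + 262·407 = 153
b_85 = 809·153 + 262·487 = 130
b_86 = 809·130 + 262·153 = 969
b_87 = 809·969 + 262·130 = 691
b_88 = 809·691 + 262·969 = 652
b_89 = 809·652 + 262·691 = 192
b_90 = 809·192 + 262·652 = 245
b_91 = 809·245 + 262·192 = 295
b_92 = 809·295 + 262·245 = 145
b_93 = 809·145 + 262·295 = 867
b_94 = 809·867 + 262·145 = 805
b_95 = 809·805 + 262·867 = 569
b_96 = 809·569 + 262·805 = 246
b_97 = 809·246 + 262·569 = 996
b_98 = 809·996 + 262·246 = 458
b_99 = 809·458 + 262·996 = 849
b_100 = 809·849 + 262·458 = 646
b_101 = 809·646 + 262·849 = 410
b_102 = 809·410 + 262·646 = 478
b_103 = 809·478 + 262·410 = 721
b_104 = 809·721 + 262·478 = 207
b_105 = 809·207 + 262·721 = 188
b_106 = 809·188 + 262·207 = 490
b_107 = 809·490 + 262·188 = 697
b_108 = 809·697 + 262·490 = 79
b_109 = 809·79 + 262·697 = 329
b_110 = 809·329 + 262·79 = 303
b_111 = 809·303 + 262·329 = 373
b_112 = 809·373 + 262·303 = 750
b_113 = 809·750 + 262·373 = 194
b_114 = 809·194 + 262·750 = 296
b_115 = 809·296 + 262·194 = 709
b_116 = 809·709 + 262·296 = 328
b_117 = 809·328 + 262·709 = 87
b_118 = 809·87 + 262·328 = 933
b_119 = 809·933 + 262·87 = 661
b_120 = 809·661 + 262·933 = 247
b_121 = 809·247 + 262·661 = 684
b_122 = 809·684 + 262·247 = 562
b_123 = 809·562 + 262·684 = 214
b_124 = 809·214 + 262·562 = 517
b_125 = 809·517 + 262·214 = 91
b_126 = 809·91 + 262·517 = 210
b_127 = 809·210 + 262·91 = 4
b_128 = 809·4 + 262·210 = 743
b_129 = 809·743 + 262·4 = 771
b_130 = 809·771 + 262·743 = 106
b_131 = 809·106 + 262·771 = 191
b_132 = 809·191 + 262·106 = 671
b_133 = 809·671 + 262·191 = 598
b_134 = 809·598 + 262·671 = 707
b_135 = 809·707 + 262·598 = 141
b_136 = 809·141 + 262·707 = 639
b_137 = 809·639 + 262·141 = 961
b_138 = 809·961 + 262·639 = 443
b_139 = 809·443 + 262·961 = 733
b_140 = 809·733 + 262·443 = 745
b_141 = 809·745 + 262·733 = 668
b_142 = 809·668 + 262·745 = 41

41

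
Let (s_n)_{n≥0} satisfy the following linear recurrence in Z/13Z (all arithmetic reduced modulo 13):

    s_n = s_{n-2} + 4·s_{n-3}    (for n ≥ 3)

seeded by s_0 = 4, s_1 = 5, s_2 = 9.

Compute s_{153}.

7

s_3 = 0·9 + 1·5 + 4·4 = 8
s_4 = 0·8 + 1·9 + 4·5 = 3
s_5 = 0·3 + 1·8 + 4·9 = 5
s_6 = 0·5 + 1·3 + 4·8 = 9
s_7 = 0·9 + 1·5 + 4·3 = 4
s_8 = 0·4 + 1·9 + 4·5 = 3
s_9 = 0·3 + 1·4 + 4·9 = 1
s_10 = 0·1 + 1·3 + 4·4 = 6
s_11 = 0·6 + 1·1 + 4·3 = 0
s_12 = 0·0 + 1·6 + 4·1 = 10
s_13 = 0·10 + 1·0 + 4·6 = 11
s_14 = 0·11 + 1·10 + 4·0 = 10
s_15 = 0·10 + 1·11 + 4·10 = 12
s_16 = 0·12 + 1·10 + 4·11 = 2
s_17 = 0·2 + 1·12 + 4·10 = 0
s_18 = 0·0 + 1·2 + 4·12 = 11
s_19 = 0·11 + 1·0 + 4·2 = 8
s_20 = 0·8 + 1·11 + 4·0 = 11
s_21 = 0·11 + 1·8 + 4·11 = 0
s_22 = 0·0 + 1·11 + 4·8 = 4
s_23 = 0·4 + 1·0 + 4·11 = 5
s_24 = 0·5 + 1·4 + 4·0 = 4
s_25 = 0·4 + 1·5 + 4·4 = 8
s_26 = 0·8 + 1·4 + 4·5 = 11
s_27 = 0·11 + 1·8 + 4·4 = 11
s_28 = 0·11 + 1·11 + 4·8 = 4
s_29 = 0·4 + 1·11 + 4·11 = 3
s_30 = 0·3 + 1·4 + 4·11 = 9
s_31 = 0·9 + 1·3 + 4·4 = 6
s_32 = 0·6 + 1·9 + 4·3 = 8
s_33 = 0·8 + 1·6 + 4·9 = 3
s_34 = 0·3 + 1·8 + 4·6 = 6
s_35 = 0·6 + 1·3 + 4·8 = 9
s_36 = 0·9 + 1·6 + 4·3 = 5
s_37 = 0·5 + 1·9 + 4·6 = 7
s_38 = 0·7 + 1·5 + 4·9 = 2
s_39 = 0·2 + 1·7 + 4·5 = 1
s_40 = 0·1 + 1·2 + 4·7 = 4
s_41 = 0·4 + 1·1 + 4·2 = 9
s_42 = 0·9 + 1·4 + 4·1 = 8
s_43 = 0·8 + 1·9 + 4·4 = 12
s_44 = 0·12 + 1·8 + 4·9 = 5
s_45 = 0·5 + 1·12 + 4·8 = 5
s_46 = 0·5 + 1·5 + 4·12 = 1
s_47 = 0·1 + 1·5 + 4·5 = 12
s_48 = 0·12 + 1·1 + 4·5 = 8
s_49 = 0·8 + 1·12 + 4·1 = 3
s_50 = 0·3 + 1·8 + 4·12 = 4
s_51 = 0·4 + 1·3 + 4·8 = 9
s_52 = 0·9 + 1·4 + 4·3 = 3
s_53 = 0·3 + 1·9 + 4·4 = 12
s_54 = 0·12 + 1·3 + 4·9 = 0
s_55 = 0·0 + 1·12 + 4·3 = 11
s_56 = 0·11 + 1·0 + 4·12 = 9
s_57 = 0·9 + 1·11 + 4·0 = 11
s_58 = 0·11 + 1·9 + 4·11 = 1
s_59 = 0·1 + 1·11 + 4·9 = 8
s_60 = 0·8 + 1·1 + 4·11 = 6
s_61 = 0·6 + 1·8 + 4·1 = 12
s_62 = 0·12 + 1·6 + 4·8 = 12
s_63 = 0·12 + 1·12 + 4·6 = 10
s_64 = 0·10 + 1·12 + 4·12 = 8
s_65 = 0·8 + 1·10 + 4·12 = 6
s_66 = 0·6 + 1·8 + 4·10 = 9
s_67 = 0·9 + 1·6 + 4·8 = 12
s_68 = 0·12 + 1·9 + 4·6 = 7
s_69 = 0·7 + 1·12 + 4·9 = 9
s_70 = 0·9 + 1·7 + 4·12 = 3
s_71 = 0·3 + 1·9 + 4·7 = 11
s_72 = 0·11 + 1·3 + 4·9 = 0
s_73 = 0·0 + 1·11 + 4·3 = 10
s_74 = 0·10 + 1·0 + 4·11 = 5
s_75 = 0·5 + 1·10 + 4·0 = 10
s_76 = 0·10 + 1·5 + 4·10 = 6
s_77 = 0·6 + 1·10 + 4·5 = 4
s_78 = 0·4 + 1·6 + 4·10 = 7
s_79 = 0·7 + 1·4 + 4·6 = 2
s_80 = 0·2 + 1·7 + 4·4 = 10
s_81 = 0·10 + 1·2 + 4·7 = 4
s_82 = 0·4 + 1·10 + 4·2 = 5
s_83 = 0·5 + 1·4 + 4·10 = 5
s_84 = 0·5 + 1·5 + 4·4 = 8
s_85 = 0·8 + 1·5 + 4·5 = 12
s_86 = 0·12 + 1·8 + 4·5 = 2
s_87 = 0·2 + 1·12 + 4·8 = 5
s_88 = 0·5 + 1·2 + 4·12 = 11
s_89 = 0·11 + 1·5 + 4·2 = 0
s_90 = 0·0 + 1·11 + 4·5 = 5
s_91 = 0·5 + 1·0 + 4·11 = 5
s_92 = 0·5 + 1·5 + 4·0 = 5
s_93 = 0·5 + 1·5 + 4·5 = 12
s_94 = 0·12 + 1·5 + 4·5 = 12
s_95 = 0·12 + 1·12 + 4·5 = 6
s_96 = 0·6 + 1·12 + 4·12 = 8
s_97 = 0·8 + 1·6 + 4·12 = 2
s_98 = 0·2 + 1·8 + 4·6 = 6
s_99 = 0·6 + 1·2 + 4·8 = 8
s_100 = 0·8 + 1·6 + 4·2 = 1
s_101 = 0·1 + 1·8 + 4·6 = 6
s_102 = 0·6 + 1·1 + 4·8 = 7
s_103 = 0·7 + 1·6 + 4·1 = 10
s_104 = 0·10 + 1·7 + 4·6 = 5
s_105 = 0·5 + 1·10 + 4·7 = 12
s_106 = 0·12 + 1·5 + 4·10 = 6
s_107 = 0·6 + 1·12 + 4·5 = 6
s_108 = 0·6 + 1·6 + 4·12 = 2
s_109 = 0·2 + 1·6 + 4·6 = 4
s_110 = 0·4 + 1·2 + 4·6 = 0
s_111 = 0·0 + 1·4 + 4·2 = 12
s_112 = 0·12 + 1·0 + 4·4 = 3
s_113 = 0·3 + 1·12 + 4·0 = 12
s_114 = 0·12 + 1·3 + 4·12 = 12
s_115 = 0·12 + 1·12 + 4·3 = 11
s_116 = 0·11 + 1·12 + 4·12 = 8
s_117 = 0·8 + 1·11 + 4·12 = 7
s_118 = 0·7 + 1·8 + 4·11 = 0
s_119 = 0·0 + 1·7 + 4·8 = 0
s_120 = 0·0 + 1·0 + 4·7 = 2
s_121 = 0·2 + 1·0 + 4·0 = 0
s_122 = 0·0 + 1·2 + 4·0 = 2
s_123 = 0·2 + 1·0 + 4·2 = 8
s_124 = 0·8 + 1·2 + 4·0 = 2
s_125 = 0·2 + 1·8 + 4·2 = 3
s_126 = 0·3 + 1·2 + 4·8 = 8
s_127 = 0·8 + 1·3 + 4·2 = 11
s_128 = 0·11 + 1·8 + 4·3 = 7
s_129 = 0·7 + 1·11 + 4·8 = 4
s_130 = 0·4 + 1·7 + 4·11 = 12
s_131 = 0·12 + 1·4 + 4·7 = 6
s_132 = 0·6 + 1·12 + 4·4 = 2
s_133 = 0·2 + 1·6 + 4·12 = 2
s_134 = 0·2 + 1·2 + 4·6 = 0
s_135 = 0·0 + 1·2 + 4·2 = 10
s_136 = 0·10 + 1·0 + 4·2 = 8
s_137 = 0·8 + 1·10 + 4·0 = 10
s_138 = 0·10 + 1·8 + 4·10 = 9
s_139 = 0·9 + 1·10 + 4·8 = 3
s_140 = 0·3 + 1·9 + 4·10 = 10
s_141 = 0·10 + 1·3 + 4·9 = 0
s_142 = 0·0 + 1·10 + 4·3 = 9
s_143 = 0·9 + 1·0 + 4·10 = 1
s_144 = 0·1 + 1·9 + 4·0 = 9
s_145 = 0·9 + 1·1 + 4·9 = 11
s_146 = 0·11 + 1·9 + 4·1 = 0
s_147 = 0·0 + 1·11 + 4·9 = 8
s_148 = 0·8 + 1·0 + 4·11 = 5
s_149 = 0·5 + 1·8 + 4·0 = 8
s_150 = 0·8 + 1·5 + 4·8 = 11
s_151 = 0·11 + 1·8 + 4·5 = 2
s_152 = 0·2 + 1·11 + 4·8 = 4
s_153 = 0·4 + 1·2 + 4·11 = 7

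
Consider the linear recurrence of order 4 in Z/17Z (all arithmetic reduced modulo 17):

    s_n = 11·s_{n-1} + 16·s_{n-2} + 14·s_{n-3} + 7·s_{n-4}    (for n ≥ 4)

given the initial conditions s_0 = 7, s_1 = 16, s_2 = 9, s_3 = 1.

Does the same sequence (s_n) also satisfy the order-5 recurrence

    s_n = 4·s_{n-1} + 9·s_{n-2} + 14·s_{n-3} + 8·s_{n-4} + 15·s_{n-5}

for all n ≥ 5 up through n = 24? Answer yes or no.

Terms s_0..s_24: 7, 16, 9, 1, 3, 15, 1, 11, 11, 8, 0, 2, 7, 12, 0, 15, 8, 4, 8, 12, 15, 4, 15, 13, 0
n=5: candidate gives 6, actual s_5 = 15 ✗

no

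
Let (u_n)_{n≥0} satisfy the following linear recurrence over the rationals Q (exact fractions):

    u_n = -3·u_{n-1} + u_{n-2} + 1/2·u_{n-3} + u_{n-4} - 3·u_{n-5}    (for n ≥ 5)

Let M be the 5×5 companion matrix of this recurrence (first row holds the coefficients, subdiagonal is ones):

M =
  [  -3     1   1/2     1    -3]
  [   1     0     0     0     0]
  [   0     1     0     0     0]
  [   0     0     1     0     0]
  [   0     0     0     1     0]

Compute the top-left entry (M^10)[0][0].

(M^10)[0][0] is the top entry after applying M 10 times to the unit state (1, 0, 0, 0, 0). Equivalently it is h_{14} for the auxiliary sequence (h_n) obeying the same recurrence with h_4 = 1 and h_i = 0 for 0 ≤ i < 4:
h_5 = -3·1 + 1·0 + 1/2·0 + 1·0 + -3·0 = -3
h_6 = -3·-3 + 1·1 + 1/2·0 + 1·0 + -3·0 = 10
h_7 = -3·10 + 1·-3 + 1/2·1 + 1·0 + -3·0 = -65/2
h_8 = -3·-65/2 + 1·10 + 1/2·-3 + 1·1 + -3·0 = 107
h_9 = -3·107 + 1·-65/2 + 1/2·10 + 1·-3 + -3·1 = -709/2
h_10 = -3·-709/2 + 1·107 + 1/2·-65/2 + 1·10 + -3·-3 = 4693/4
h_11 = -3·4693/4 + 1·-709/2 + 1/2·107 + 1·-65/2 + -3·10 = -15533/4
h_12 = -3·-15533/4 + 1·4693/4 + 1/2·-709/2 + 1·107 + -3·-65/2 = 51401/4
h_13 = -3·51401/4 + 1·-15533/4 + 1/2·4693/4 + 1·-709/2 + -3·107 = -340183/8
h_14 = -3·-340183/8 + 1·51401/4 + 1/2·-15533/4 + 1·4693/4 + -3·-709/2 = 140714

140714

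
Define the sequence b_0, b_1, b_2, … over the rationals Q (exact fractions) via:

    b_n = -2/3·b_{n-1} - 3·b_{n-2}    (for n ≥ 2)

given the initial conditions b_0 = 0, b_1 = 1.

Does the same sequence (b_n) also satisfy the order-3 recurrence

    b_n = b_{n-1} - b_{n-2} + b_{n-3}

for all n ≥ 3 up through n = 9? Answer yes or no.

Terms b_0..b_9: 0, 1, -2/3, -23/9, 100/27, 421/81, -3542/243, -4283/729, 104200/2187, -92759/6561
n=3: candidate gives -5/3, actual b_3 = -23/9 ✗

no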